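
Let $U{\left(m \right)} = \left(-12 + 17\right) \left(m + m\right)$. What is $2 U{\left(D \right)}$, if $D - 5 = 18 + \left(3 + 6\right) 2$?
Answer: $820$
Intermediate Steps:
$D = 41$ ($D = 5 + \left(18 + \left(3 + 6\right) 2\right) = 5 + \left(18 + 9 \cdot 2\right) = 5 + \left(18 + 18\right) = 5 + 36 = 41$)
$U{\left(m \right)} = 10 m$ ($U{\left(m \right)} = 5 \cdot 2 m = 10 m$)
$2 U{\left(D \right)} = 2 \cdot 10 \cdot 41 = 2 \cdot 410 = 820$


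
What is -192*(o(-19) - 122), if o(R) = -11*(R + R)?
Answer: -56832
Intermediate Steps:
o(R) = -22*R
-192*(o(-19) - 122) = -192*(-22*(-19) - 122) = -192*(418 - 122) = -192*296 = -56832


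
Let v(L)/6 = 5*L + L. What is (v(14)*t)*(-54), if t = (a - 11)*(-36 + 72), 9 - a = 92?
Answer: 92098944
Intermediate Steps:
a = -83 (a = 9 - 1*92 = 9 - 92 = -83)
v(L) = 36*L (v(L) = 6*(5*L + L) = 6*(6*L) = 36*L)
t = -3384 (t = (-83 - 11)*(-36 + 72) = -94*36 = -3384)
(v(14)*t)*(-54) = ((36*14)*(-3384))*(-54) = (504*(-3384))*(-54) = -1705536*(-54) = 92098944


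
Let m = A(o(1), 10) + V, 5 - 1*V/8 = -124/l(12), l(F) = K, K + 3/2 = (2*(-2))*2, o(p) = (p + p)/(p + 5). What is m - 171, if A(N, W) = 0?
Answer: -4473/19 ≈ -235.42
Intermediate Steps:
o(p) = 2*p/(5 + p) (o(p) = (2*p)/(5 + p) = 2*p/(5 + p))
K = -19/2 (K = -3/2 + (2*(-2))*2 = -3/2 - 4*2 = -3/2 - 8 = -19/2 ≈ -9.5000)
l(F) = -19/2
V = -1224/19 (V = 40 - (-992)/(-19/2) = 40 - (-992)*(-2)/19 = 40 - 8*248/19 = 40 - 1984/19 = -1224/19 ≈ -64.421)
m = -1224/19 (m = 0 - 1224/19 = -1224/19 ≈ -64.421)
m - 171 = -1224/19 - 171 = -4473/19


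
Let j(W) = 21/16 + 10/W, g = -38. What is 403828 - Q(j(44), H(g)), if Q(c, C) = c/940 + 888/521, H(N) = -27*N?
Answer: 34807500498809/86194240 ≈ 4.0383e+5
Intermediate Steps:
j(W) = 21/16 + 10/W (j(W) = 21*(1/16) + 10/W = 21/16 + 10/W)
Q(c, C) = 888/521 + c/940 (Q(c, C) = c*(1/940) + 888*(1/521) = c/940 + 888/521 = 888/521 + c/940)
403828 - Q(j(44), H(g)) = 403828 - (888/521 + (21/16 + 10/44)/940) = 403828 - (888/521 + (21/16 + 10*(1/44))/940) = 403828 - (888/521 + (21/16 + 5/22)/940) = 403828 - (888/521 + (1/940)*(271/176)) = 403828 - (888/521 + 271/165440) = 403828 - 1*147051911/86194240 = 403828 - 147051911/86194240 = 34807500498809/86194240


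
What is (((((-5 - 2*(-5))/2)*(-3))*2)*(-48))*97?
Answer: 69840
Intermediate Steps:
(((((-5 - 2*(-5))/2)*(-3))*2)*(-48))*97 = (((((-5 + 10)*(½))*(-3))*2)*(-48))*97 = ((((5*(½))*(-3))*2)*(-48))*97 = ((((5/2)*(-3))*2)*(-48))*97 = (-15/2*2*(-48))*97 = -15*(-48)*97 = 720*97 = 69840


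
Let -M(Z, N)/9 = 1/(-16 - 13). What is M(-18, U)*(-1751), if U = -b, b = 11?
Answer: -15759/29 ≈ -543.41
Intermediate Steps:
U = -11 (U = -1*11 = -11)
M(Z, N) = 9/29 (M(Z, N) = -9/(-16 - 13) = -9/(-29) = -9*(-1/29) = 9/29)
M(-18, U)*(-1751) = (9/29)*(-1751) = -15759/29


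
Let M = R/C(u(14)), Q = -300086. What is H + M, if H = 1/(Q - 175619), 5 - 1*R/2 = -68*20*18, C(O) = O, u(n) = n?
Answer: 11647636918/3329935 ≈ 3497.9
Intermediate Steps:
R = 48970 (R = 10 - 2*(-68*20)*18 = 10 - (-2720)*18 = 10 - 2*(-24480) = 10 + 48960 = 48970)
M = 24485/7 (M = 48970/14 = 48970*(1/14) = 24485/7 ≈ 3497.9)
H = -1/475705 (H = 1/(-300086 - 175619) = 1/(-475705) = -1/475705 ≈ -2.1021e-6)
H + M = -1/475705 + 24485/7 = 11647636918/3329935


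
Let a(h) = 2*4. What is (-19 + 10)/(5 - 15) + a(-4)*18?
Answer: 1449/10 ≈ 144.90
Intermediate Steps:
a(h) = 8
(-19 + 10)/(5 - 15) + a(-4)*18 = (-19 + 10)/(5 - 15) + 8*18 = -9/(-10) + 144 = -9*(-⅒) + 144 = 9/10 + 144 = 1449/10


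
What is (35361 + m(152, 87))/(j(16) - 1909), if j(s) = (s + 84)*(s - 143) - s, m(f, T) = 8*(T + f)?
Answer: -37273/14625 ≈ -2.5486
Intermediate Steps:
m(f, T) = 8*T + 8*f
j(s) = -s + (-143 + s)*(84 + s) (j(s) = (84 + s)*(-143 + s) - s = (-143 + s)*(84 + s) - s = -s + (-143 + s)*(84 + s))
(35361 + m(152, 87))/(j(16) - 1909) = (35361 + (8*87 + 8*152))/((-12012 + 16² - 60*16) - 1909) = (35361 + (696 + 1216))/((-12012 + 256 - 960) - 1909) = (35361 + 1912)/(-12716 - 1909) = 37273/(-14625) = 37273*(-1/14625) = -37273/14625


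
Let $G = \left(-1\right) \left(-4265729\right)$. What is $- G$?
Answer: $-4265729$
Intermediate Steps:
$G = 4265729$
$- G = \left(-1\right) 4265729 = -4265729$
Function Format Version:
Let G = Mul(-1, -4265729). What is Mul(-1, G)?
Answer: -4265729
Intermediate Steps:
G = 4265729
Mul(-1, G) = Mul(-1, 4265729) = -4265729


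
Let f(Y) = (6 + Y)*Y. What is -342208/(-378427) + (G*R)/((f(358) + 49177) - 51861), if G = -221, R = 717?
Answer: -16289084515/48297881156 ≈ -0.33726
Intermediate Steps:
f(Y) = Y*(6 + Y)
-342208/(-378427) + (G*R)/((f(358) + 49177) - 51861) = -342208/(-378427) + (-221*717)/((358*(6 + 358) + 49177) - 51861) = -342208*(-1/378427) - 158457/((358*364 + 49177) - 51861) = 342208/378427 - 158457/((130312 + 49177) - 51861) = 342208/378427 - 158457/(179489 - 51861) = 342208/378427 - 158457/127628 = -16289084515/48297881156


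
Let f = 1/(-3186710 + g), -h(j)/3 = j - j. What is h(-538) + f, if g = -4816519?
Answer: -1/8003229 ≈ -1.2495e-7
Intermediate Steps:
h(j) = 0 (h(j) = -3*(j - j) = -3*0 = 0)
f = -1/8003229 (f = 1/(-3186710 - 4816519) = 1/(-8003229) = -1/8003229 ≈ -1.2495e-7)
h(-538) + f = 0 - 1/8003229 = -1/8003229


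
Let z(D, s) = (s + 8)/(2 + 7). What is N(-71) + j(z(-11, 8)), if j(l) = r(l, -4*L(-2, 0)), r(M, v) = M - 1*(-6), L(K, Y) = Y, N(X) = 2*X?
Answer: -1208/9 ≈ -134.22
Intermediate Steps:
z(D, s) = 8/9 + s/9 (z(D, s) = (8 + s)/9 = (8 + s)*(1/9) = 8/9 + s/9)
r(M, v) = 6 + M (r(M, v) = M + 6 = 6 + M)
j(l) = 6 + l
N(-71) + j(z(-11, 8)) = 2*(-71) + (6 + (8/9 + (1/9)*8)) = -142 + (6 + (8/9 + 8/9)) = -142 + (6 + 16/9) = -142 + 70/9 = -1208/9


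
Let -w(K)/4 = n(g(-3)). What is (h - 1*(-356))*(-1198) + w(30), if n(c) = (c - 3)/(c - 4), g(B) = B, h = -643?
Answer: 2406758/7 ≈ 3.4382e+5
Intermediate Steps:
n(c) = (-3 + c)/(-4 + c)
w(K) = -24/7 (w(K) = -4*(-3 - 3)/(-4 - 3) = -4*(-6)/(-7) = -(-4)*(-6)/7 = -4*6/7 = -24/7)
(h - 1*(-356))*(-1198) + w(30) = (-643 - 1*(-356))*(-1198) - 24/7 = (-643 + 356)*(-1198) - 24/7 = -287*(-1198) - 24/7 = 343826 - 24/7 = 2406758/7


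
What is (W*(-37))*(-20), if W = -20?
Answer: -14800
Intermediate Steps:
(W*(-37))*(-20) = -20*(-37)*(-20) = 740*(-20) = -14800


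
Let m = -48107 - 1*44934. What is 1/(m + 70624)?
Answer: -1/22417 ≈ -4.4609e-5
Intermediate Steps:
m = -93041 (m = -48107 - 44934 = -93041)
1/(m + 70624) = 1/(-93041 + 70624) = 1/(-22417) = -1/22417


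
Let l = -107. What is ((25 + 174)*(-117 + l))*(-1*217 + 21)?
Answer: 8736896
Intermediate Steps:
((25 + 174)*(-117 + l))*(-1*217 + 21) = ((25 + 174)*(-117 - 107))*(-1*217 + 21) = (199*(-224))*(-217 + 21) = -44576*(-196) = 8736896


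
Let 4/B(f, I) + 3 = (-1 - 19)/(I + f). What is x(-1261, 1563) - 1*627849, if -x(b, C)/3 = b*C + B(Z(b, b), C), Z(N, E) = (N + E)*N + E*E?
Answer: 37829381688576/7157899 ≈ 5.2850e+6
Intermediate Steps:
Z(N, E) = E² + N*(E + N) (Z(N, E) = (E + N)*N + E² = N*(E + N) + E² = E² + N*(E + N))
B(f, I) = 4/(-3 - 20/(I + f)) (B(f, I) = 4/(-3 + (-1 - 19)/(I + f)) = 4/(-3 - 20/(I + f)))
x(b, C) = -12*(-C - 3*b²)/(20 + 3*C + 9*b²) - 3*C*b (x(b, C) = -3*(b*C + 4*(-C - (b² + b² + b*b))/(20 + 3*C + 3*(b² + b² + b*b))) = -3*(C*b + 4*(-C - (b² + b² + b²))/(20 + 3*C + 3*(b² + b² + b²))) = -3*(C*b + 4*(-C - 3*b²)/(20 + 3*C + 3*(3*b²))) = -3*(C*b + 4*(-C - 3*b²)/(20 + 3*C + 9*b²)) = -12*(-C - 3*b²)/(20 + 3*C + 9*b²) - 3*C*b)
x(-1261, 1563) - 1*627849 = 3*(4*1563 + 12*(-1261)² - 1*1563*(-1261)*(20 + 3*1563 + 9*(-1261)²))/(20 + 3*1563 + 9*(-1261)²) - 1*627849 = 3*(6252 + 12*1590121 - 1*1563*(-1261)*(20 + 4689 + 9*1590121))/(20 + 4689 + 9*1590121) - 627849 = 3*(6252 + 19081452 - 1*1563*(-1261)*(20 + 4689 + 14311089))/(20 + 4689 + 14311089) - 627849 = 3*(6252 + 19081452 - 1*1563*(-1261)*14315798)/14315798 - 627849 = 3*(1/14315798)*(6252 + 19081452 + 28215621857514) - 627849 = 3*(1/14315798)*28215640945218 - 627849 = 42323461417827/7157899 - 627849 = 37829381688576/7157899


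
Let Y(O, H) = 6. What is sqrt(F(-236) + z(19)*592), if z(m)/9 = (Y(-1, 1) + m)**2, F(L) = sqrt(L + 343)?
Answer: sqrt(3330000 + sqrt(107)) ≈ 1824.8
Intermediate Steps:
F(L) = sqrt(343 + L)
z(m) = 9*(6 + m)**2
sqrt(F(-236) + z(19)*592) = sqrt(sqrt(343 - 236) + (9*(6 + 19)**2)*592) = sqrt(sqrt(107) + (9*25**2)*592) = sqrt(sqrt(107) + (9*625)*592) = sqrt(sqrt(107) + 5625*592) = sqrt(sqrt(107) + 3330000) = sqrt(3330000 + sqrt(107))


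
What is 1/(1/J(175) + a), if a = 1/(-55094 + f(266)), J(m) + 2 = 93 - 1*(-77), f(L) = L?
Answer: 767592/4555 ≈ 168.52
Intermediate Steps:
J(m) = 168 (J(m) = -2 + (93 - 1*(-77)) = -2 + (93 + 77) = -2 + 170 = 168)
a = -1/54828 (a = 1/(-55094 + 266) = 1/(-54828) = -1/54828 ≈ -1.8239e-5)
1/(1/J(175) + a) = 1/(1/168 - 1/54828) = 1/(4555/767592) = 767592/4555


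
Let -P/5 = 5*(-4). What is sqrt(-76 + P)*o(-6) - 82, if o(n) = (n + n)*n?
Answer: -82 + 144*sqrt(6) ≈ 270.73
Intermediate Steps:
P = 100 (P = -25*(-4) = -5*(-20) = 100)
o(n) = 2*n**2 (o(n) = (2*n)*n = 2*n**2)
sqrt(-76 + P)*o(-6) - 82 = sqrt(-76 + 100)*(2*(-6)**2) - 82 = sqrt(24)*(2*36) - 82 = (2*sqrt(6))*72 - 82 = 144*sqrt(6) - 82 = -82 + 144*sqrt(6)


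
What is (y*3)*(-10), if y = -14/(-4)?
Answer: -105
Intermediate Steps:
y = 7/2 (y = -14*(-¼) = 7/2 ≈ 3.5000)
(y*3)*(-10) = ((7/2)*3)*(-10) = (21/2)*(-10) = -105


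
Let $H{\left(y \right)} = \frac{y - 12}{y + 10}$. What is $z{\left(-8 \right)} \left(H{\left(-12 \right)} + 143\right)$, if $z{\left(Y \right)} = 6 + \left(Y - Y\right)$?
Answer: $930$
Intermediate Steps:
$z{\left(Y \right)} = 6$ ($z{\left(Y \right)} = 6 + 0 = 6$)
$H{\left(y \right)} = \frac{-12 + y}{10 + y}$
$z{\left(-8 \right)} \left(H{\left(-12 \right)} + 143\right) = 6 \left(\frac{-12 - 12}{10 - 12} + 143\right) = 6 \left(\frac{1}{-2} \left(-24\right) + 143\right) = 6 \left(\left(- \frac{1}{2}\right) \left(-24\right) + 143\right) = 6 \left(12 + 143\right) = 6 \cdot 155 = 930$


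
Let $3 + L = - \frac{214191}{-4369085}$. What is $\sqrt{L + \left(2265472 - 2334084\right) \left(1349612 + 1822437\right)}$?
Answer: $\frac{2 i \sqrt{21196535504340064033315}}{624155} \approx 4.6652 \cdot 10^{5} i$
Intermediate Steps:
$L = - \frac{12893064}{4369085}$ ($L = -3 - \frac{214191}{-4369085} = -3 - - \frac{214191}{4369085} = -3 + \frac{214191}{4369085} = - \frac{12893064}{4369085} \approx -2.951$)
$\sqrt{L + \left(2265472 - 2334084\right) \left(1349612 + 1822437\right)} = \sqrt{- \frac{12893064}{4369085} + \left(2265472 - 2334084\right) \left(1349612 + 1822437\right)} = \sqrt{- \frac{12893064}{4369085} - 217640625988} = \sqrt{- \frac{950890394407674044}{4369085}} = \frac{2 i \sqrt{21196535504340064033315}}{624155}$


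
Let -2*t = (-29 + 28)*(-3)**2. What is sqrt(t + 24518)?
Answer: sqrt(98090)/2 ≈ 156.60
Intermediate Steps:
t = 9/2 (t = -(-29 + 28)*(-3)**2/2 = -(-1)*9/2 = -1/2*(-9) = 9/2 ≈ 4.5000)
sqrt(t + 24518) = sqrt(9/2 + 24518) = sqrt(49045/2) = sqrt(98090)/2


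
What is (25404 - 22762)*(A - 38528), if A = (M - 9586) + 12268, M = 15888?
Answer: -52729036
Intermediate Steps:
A = 18570 (A = (15888 - 9586) + 12268 = 6302 + 12268 = 18570)
(25404 - 22762)*(A - 38528) = (25404 - 22762)*(18570 - 38528) = 2642*(-19958) = -52729036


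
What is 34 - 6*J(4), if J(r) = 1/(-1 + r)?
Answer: 32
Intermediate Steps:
34 - 6*J(4) = 34 - 6/(-1 + 4) = 34 - 6/3 = 34 - 6*⅓ = 34 - 2 = 32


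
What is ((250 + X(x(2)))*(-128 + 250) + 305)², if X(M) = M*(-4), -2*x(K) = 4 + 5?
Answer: 1089066001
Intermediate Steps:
x(K) = -9/2 (x(K) = -(4 + 5)/2 = -½*9 = -9/2)
X(M) = -4*M
((250 + X(x(2)))*(-128 + 250) + 305)² = ((250 - 4*(-9/2))*(-128 + 250) + 305)² = ((250 + 18)*122 + 305)² = (268*122 + 305)² = (32696 + 305)² = 33001² = 1089066001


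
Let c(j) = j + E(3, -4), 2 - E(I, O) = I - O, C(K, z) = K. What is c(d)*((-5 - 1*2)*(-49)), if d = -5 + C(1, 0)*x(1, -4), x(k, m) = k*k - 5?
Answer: -4802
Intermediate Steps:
E(I, O) = 2 + O - I (E(I, O) = 2 - (I - O) = 2 + (O - I) = 2 + O - I)
x(k, m) = -5 + k**2 (x(k, m) = k**2 - 5 = -5 + k**2)
d = -9 (d = -5 + 1*(-5 + 1**2) = -5 + 1*(-5 + 1) = -5 + 1*(-4) = -5 - 4 = -9)
c(j) = -5 + j (c(j) = j + (2 - 4 - 1*3) = j + (2 - 4 - 3) = j - 5 = -5 + j)
c(d)*((-5 - 1*2)*(-49)) = (-5 - 9)*((-5 - 1*2)*(-49)) = -14*(-5 - 2)*(-49) = -(-98)*(-49) = -14*343 = -4802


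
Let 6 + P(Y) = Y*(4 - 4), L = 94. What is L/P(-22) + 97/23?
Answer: -790/69 ≈ -11.449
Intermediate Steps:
P(Y) = -6 (P(Y) = -6 + Y*(4 - 4) = -6 + Y*0 = -6 + 0 = -6)
L/P(-22) + 97/23 = 94/(-6) + 97/23 = 94*(-⅙) + 97*(1/23) = -47/3 + 97/23 = -790/69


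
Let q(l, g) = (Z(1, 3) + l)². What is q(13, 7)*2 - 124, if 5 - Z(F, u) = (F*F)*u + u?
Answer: 164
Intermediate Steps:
Z(F, u) = 5 - u - u*F² (Z(F, u) = 5 - ((F*F)*u + u) = 5 - (F²*u + u) = 5 - (u*F² + u) = 5 - (u + u*F²) = 5 + (-u - u*F²) = 5 - u - u*F²)
q(l, g) = (-1 + l)² (q(l, g) = ((5 - 1*3 - 1*3*1²) + l)² = ((5 - 3 - 1*3*1) + l)² = ((5 - 3 - 3) + l)² = (-1 + l)²)
q(13, 7)*2 - 124 = (-1 + 13)²*2 - 124 = 12²*2 - 124 = 144*2 - 124 = 288 - 124 = 164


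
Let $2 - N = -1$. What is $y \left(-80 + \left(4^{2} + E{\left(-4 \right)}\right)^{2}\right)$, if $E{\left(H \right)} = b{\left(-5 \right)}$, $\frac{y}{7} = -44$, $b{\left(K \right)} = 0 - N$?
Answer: $-27412$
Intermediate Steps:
$N = 3$ ($N = 2 - -1 = 2 + 1 = 3$)
$b{\left(K \right)} = -3$ ($b{\left(K \right)} = 0 - 3 = -3$)
$y = -308$ ($y = 7 \left(-44\right) = -308$)
$E{\left(H \right)} = -3$
$y \left(-80 + \left(4^{2} + E{\left(-4 \right)}\right)^{2}\right) = - 308 \left(-80 + \left(4^{2} - 3\right)^{2}\right) = - 308 \left(-80 + \left(16 - 3\right)^{2}\right) = - 308 \left(-80 + 13^{2}\right) = - 308 \left(-80 + 169\right) = \left(-308\right) 89 = -27412$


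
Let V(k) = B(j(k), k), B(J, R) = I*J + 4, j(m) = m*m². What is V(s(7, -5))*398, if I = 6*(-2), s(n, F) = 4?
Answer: -304072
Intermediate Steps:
I = -12
j(m) = m³
B(J, R) = 4 - 12*J (B(J, R) = -12*J + 4 = 4 - 12*J)
V(k) = 4 - 12*k³
V(s(7, -5))*398 = (4 - 12*4³)*398 = (4 - 12*64)*398 = (4 - 768)*398 = -764*398 = -304072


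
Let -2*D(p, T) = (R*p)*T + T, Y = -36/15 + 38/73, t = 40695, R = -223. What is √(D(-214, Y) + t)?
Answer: 2*√2849068090/365 ≈ 292.47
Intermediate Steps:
Y = -686/365 (Y = -36*1/15 + 38*(1/73) = -12/5 + 38/73 = -686/365 ≈ -1.8795)
D(p, T) = -T/2 + 223*T*p/2 (D(p, T) = -((-223*p)*T + T)/2 = -(-223*T*p + T)/2 = -(T - 223*T*p)/2 = -T/2 + 223*T*p/2)
√(D(-214, Y) + t) = √((½)*(-686/365)*(-1 + 223*(-214)) + 40695) = √((½)*(-686/365)*(-1 - 47722) + 40695) = √((½)*(-686/365)*(-47723) + 40695) = √(16368989/365 + 40695) = √(31222664/365) = 2*√2849068090/365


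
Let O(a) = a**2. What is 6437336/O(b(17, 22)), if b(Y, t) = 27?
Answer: 6437336/729 ≈ 8830.4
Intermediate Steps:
6437336/O(b(17, 22)) = 6437336/(27**2) = 6437336/729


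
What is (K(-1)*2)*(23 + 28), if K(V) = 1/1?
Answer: 102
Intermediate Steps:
K(V) = 1
(K(-1)*2)*(23 + 28) = (1*2)*(23 + 28) = 2*51 = 102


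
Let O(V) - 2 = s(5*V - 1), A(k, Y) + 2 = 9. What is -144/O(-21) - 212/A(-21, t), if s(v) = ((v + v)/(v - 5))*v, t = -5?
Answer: -2302556/77875 ≈ -29.567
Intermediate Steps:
A(k, Y) = 7 (A(k, Y) = -2 + 9 = 7)
s(v) = 2*v**2/(-5 + v) (s(v) = ((2*v)/(-5 + v))*v = (2*v/(-5 + v))*v = 2*v**2/(-5 + v))
O(V) = 2 + 2*(-1 + 5*V)**2/(-6 + 5*V) (O(V) = 2 + 2*(5*V - 1)**2/(-5 + (5*V - 1)) = 2 + 2*(-1 + 5*V)**2/(-5 + (-1 + 5*V)) = 2 + 2*(-1 + 5*V)**2/(-6 + 5*V))
-144/O(-21) - 212/A(-21, t) = -144*(-6 + 5*(-21))/(10*(-1 - 1*(-21) + 5*(-21)**2)) - 212/7 = -144*(-6 - 105)/(10*(-1 + 21 + 5*441)) - 212*1/7 = -144*(-111/(10*(-1 + 21 + 2205))) - 212/7 = -144/(10*(-1/111)*2225) - 212/7 = -144/(-22250/111) - 212/7 = -144*(-111/22250) - 212/7 = 7992/11125 - 212/7 = -2302556/77875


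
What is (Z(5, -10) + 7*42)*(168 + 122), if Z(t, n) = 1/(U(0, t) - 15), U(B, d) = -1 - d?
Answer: 1790170/21 ≈ 85246.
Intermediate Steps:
Z(t, n) = 1/(-16 - t) (Z(t, n) = 1/((-1 - t) - 15) = 1/(-16 - t))
(Z(5, -10) + 7*42)*(168 + 122) = (-1/(16 + 5) + 7*42)*(168 + 122) = (-1/21 + 294)*290 = (6173/21)*290 = 1790170/21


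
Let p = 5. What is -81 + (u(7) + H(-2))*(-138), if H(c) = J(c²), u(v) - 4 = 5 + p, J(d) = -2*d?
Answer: -909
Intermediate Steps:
u(v) = 14 (u(v) = 4 + (5 + 5) = 4 + 10 = 14)
H(c) = -2*c²
-81 + (u(7) + H(-2))*(-138) = -81 + (14 - 2*(-2)²)*(-138) = -81 + (14 - 2*4)*(-138) = -81 + (14 - 8)*(-138) = -81 + 6*(-138) = -81 - 828 = -909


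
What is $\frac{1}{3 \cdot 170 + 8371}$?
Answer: $\frac{1}{8881} \approx 0.0001126$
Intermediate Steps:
$\frac{1}{3 \cdot 170 + 8371} = \frac{1}{510 + 8371} = \frac{1}{8881}$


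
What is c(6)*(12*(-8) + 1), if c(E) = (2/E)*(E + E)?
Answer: -380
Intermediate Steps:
c(E) = 4 (c(E) = (2/E)*(2*E) = 4)
c(6)*(12*(-8) + 1) = 4*(12*(-8) + 1) = 4*(-96 + 1) = 4*(-95) = -380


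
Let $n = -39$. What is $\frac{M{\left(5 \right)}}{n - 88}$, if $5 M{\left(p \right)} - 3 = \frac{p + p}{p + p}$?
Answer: $- \frac{4}{635} \approx -0.0062992$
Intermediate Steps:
$M{\left(p \right)} = \frac{4}{5}$ ($M{\left(p \right)} = \frac{3}{5} + \frac{\left(p + p\right) \frac{1}{p + p}}{5} = \frac{3}{5} + \frac{2 p \frac{1}{2 p}}{5} = \frac{3}{5} + \frac{1}{5} \cdot 1 = \frac{3}{5} + \frac{1}{5} = \frac{4}{5}$)
$\frac{M{\left(5 \right)}}{n - 88} = \frac{1}{-39 - 88} \cdot \frac{4}{5} = \frac{1}{-127} \cdot \frac{4}{5} = \left(- \frac{1}{127}\right) \frac{4}{5} = - \frac{4}{635}$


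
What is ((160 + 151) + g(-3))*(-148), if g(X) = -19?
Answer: -43216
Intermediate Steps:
((160 + 151) + g(-3))*(-148) = ((160 + 151) - 19)*(-148) = (311 - 19)*(-148) = 292*(-148) = -43216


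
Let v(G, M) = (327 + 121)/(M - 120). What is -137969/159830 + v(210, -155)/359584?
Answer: -7751828949/8980048550 ≈ -0.86323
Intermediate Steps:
v(G, M) = 448/(-120 + M)
-137969/159830 + v(210, -155)/359584 = -137969/159830 + (448/(-120 - 155))/359584 = -137969*1/159830 + (448/(-275))*(1/359584) = -137969/159830 + (448*(-1/275))*(1/359584) = -137969/159830 - 448/275*1/359584 = -137969/159830 - 14/3090175 = -7751828949/8980048550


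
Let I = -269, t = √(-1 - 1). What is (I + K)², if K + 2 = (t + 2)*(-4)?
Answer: 77809 + 2232*I*√2 ≈ 77809.0 + 3156.5*I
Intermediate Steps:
t = I*√2 (t = √(-2) = I*√2 ≈ 1.4142*I)
K = -10 - 4*I*√2 (K = -2 + (I*√2 + 2)*(-4) = -2 + (2 + I*√2)*(-4) = -2 + (-8 - 4*I*√2) = -10 - 4*I*√2 ≈ -10.0 - 5.6569*I)
(I + K)² = (-269 + (-10 - 4*I*√2))² = (-279 - 4*I*√2)²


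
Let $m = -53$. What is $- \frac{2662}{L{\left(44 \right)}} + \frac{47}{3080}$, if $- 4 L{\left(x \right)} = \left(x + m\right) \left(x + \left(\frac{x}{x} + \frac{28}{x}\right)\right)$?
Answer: $- \frac{180270947}{6957720} \approx -25.909$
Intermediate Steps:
$L{\left(x \right)} = - \frac{\left(-53 + x\right) \left(1 + x + \frac{28}{x}\right)}{4}$ ($L{\left(x \right)} = - \frac{\left(x - 53\right) \left(x + \left(\frac{x}{x} + \frac{28}{x}\right)\right)}{4} = - \frac{\left(-53 + x\right) \left(x + \left(1 + \frac{28}{x}\right)\right)}{4} = - \frac{\left(-53 + x\right) \left(1 + x + \frac{28}{x}\right)}{4}$)
$- \frac{2662}{L{\left(44 \right)}} + \frac{47}{3080} = - \frac{2662}{\frac{1}{4} \cdot \frac{1}{44} \left(1484 + 44 \left(25 - 44^{2} + 52 \cdot 44\right)\right)} + \frac{47}{3080} = - \frac{2662}{\frac{1}{4} \cdot \frac{1}{44} \left(1484 + 44 \left(25 - 1936 + 2288\right)\right)} + 47 \cdot \frac{1}{3080} = - \frac{2662}{\frac{1}{4} \cdot \frac{1}{44} \left(1484 + 44 \left(25 - 1936 + 2288\right)\right)} + \frac{47}{3080} = - \frac{2662}{\frac{1}{4} \cdot \frac{1}{44} \left(1484 + 44 \cdot 377\right)} + \frac{47}{3080} = - \frac{2662}{\frac{1}{4} \cdot \frac{1}{44} \left(1484 + 16588\right)} + \frac{47}{3080} = - \frac{2662}{\frac{1}{4} \cdot \frac{1}{44} \cdot 18072} + \frac{47}{3080} = - \frac{2662}{\frac{2259}{22}} + \frac{47}{3080} = \left(-2662\right) \frac{22}{2259} + \frac{47}{3080} = - \frac{58564}{2259} + \frac{47}{3080} = - \frac{180270947}{6957720}$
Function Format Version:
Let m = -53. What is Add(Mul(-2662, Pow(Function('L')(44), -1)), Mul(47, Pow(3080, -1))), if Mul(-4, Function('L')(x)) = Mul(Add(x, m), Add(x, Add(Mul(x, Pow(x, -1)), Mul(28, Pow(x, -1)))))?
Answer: Rational(-180270947, 6957720) ≈ -25.909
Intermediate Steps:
Function('L')(x) = Mul(Rational(-1, 4), Add(-53, x), Add(1, x, Mul(28, Pow(x, -1)))) (Function('L')(x) = Mul(Rational(-1, 4), Mul(Add(x, -53), Add(x, Add(Mul(x, Pow(x, -1)), Mul(28, Pow(x, -1)))))) = Mul(Rational(-1, 4), Mul(Add(-53, x), Add(x, Add(1, Mul(28, Pow(x, -1)))))) = Mul(Rational(-1, 4), Mul(Add(-53, x), Add(1, x, Mul(28, Pow(x, -1))))) = Mul(Rational(-1, 4), Add(-53, x), Add(1, x, Mul(28, Pow(x, -1)))))
Add(Mul(-2662, Pow(Function('L')(44), -1)), Mul(47, Pow(3080, -1))) = Add(Mul(-2662, Pow(Mul(Rational(1, 4), Pow(44, -1), Add(1484, Mul(44, Add(25, Mul(-1, Pow(44, 2)), Mul(52, 44))))), -1)), Mul(47, Pow(3080, -1))) = Add(Mul(-2662, Pow(Mul(Rational(1, 4), Rational(1, 44), Add(1484, Mul(44, Add(25, Mul(-1, 1936), 2288)))), -1)), Mul(47, Rational(1, 3080))) = Add(Mul(-2662, Pow(Mul(Rational(1, 4), Rational(1, 44), Add(1484, Mul(44, Add(25, -1936, 2288)))), -1)), Rational(47, 3080)) = Add(Mul(-2662, Pow(Mul(Rational(1, 4), Rational(1, 44), Add(1484, Mul(44, 377))), -1)), Rational(47, 3080)) = Add(Mul(-2662, Pow(Mul(Rational(1, 4), Rational(1, 44), Add(1484, 16588)), -1)), Rational(47, 3080)) = Add(Mul(-2662, Pow(Mul(Rational(1, 4), Rational(1, 44), 18072), -1)), Rational(47, 3080)) = Add(Mul(-2662, Pow(Rational(2259, 22), -1)), Rational(47, 3080)) = Add(Mul(-2662, Rational(22, 2259)), Rational(47, 3080)) = Add(Rational(-58564, 2259), Rational(47, 3080)) = Rational(-180270947, 6957720)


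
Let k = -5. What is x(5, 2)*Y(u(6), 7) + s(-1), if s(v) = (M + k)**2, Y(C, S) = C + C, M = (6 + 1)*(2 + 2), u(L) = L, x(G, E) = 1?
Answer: 541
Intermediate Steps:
M = 28 (M = 7*4 = 28)
Y(C, S) = 2*C
s(v) = 529 (s(v) = (28 - 5)**2 = 23**2 = 529)
x(5, 2)*Y(u(6), 7) + s(-1) = 1*(2*6) + 529 = 1*12 + 529 = 12 + 529 = 541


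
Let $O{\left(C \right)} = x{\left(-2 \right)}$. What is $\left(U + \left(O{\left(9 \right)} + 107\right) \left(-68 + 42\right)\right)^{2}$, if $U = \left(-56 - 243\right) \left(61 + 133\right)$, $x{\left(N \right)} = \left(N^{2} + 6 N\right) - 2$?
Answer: $3663638784$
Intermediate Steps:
$x{\left(N \right)} = -2 + N^{2} + 6 N$
$O{\left(C \right)} = -10$ ($O{\left(C \right)} = -2 + \left(-2\right)^{2} + 6 \left(-2\right) = -2 + 4 - 12 = -10$)
$U = -58006$ ($U = \left(-299\right) 194 = -58006$)
$\left(U + \left(O{\left(9 \right)} + 107\right) \left(-68 + 42\right)\right)^{2} = \left(-58006 + \left(-10 + 107\right) \left(-68 + 42\right)\right)^{2} = \left(-58006 + 97 \left(-26\right)\right)^{2} = \left(-58006 - 2522\right)^{2} = \left(-60528\right)^{2} = 3663638784$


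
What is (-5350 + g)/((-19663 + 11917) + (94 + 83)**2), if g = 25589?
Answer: 20239/23583 ≈ 0.85820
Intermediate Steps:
(-5350 + g)/((-19663 + 11917) + (94 + 83)**2) = (-5350 + 25589)/((-19663 + 11917) + (94 + 83)**2) = 20239/(-7746 + 177**2) = 20239/(-7746 + 31329) = 20239/23583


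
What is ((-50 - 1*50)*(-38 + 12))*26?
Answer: 67600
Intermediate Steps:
((-50 - 1*50)*(-38 + 12))*26 = ((-50 - 50)*(-26))*26 = -100*(-26)*26 = 2600*26 = 67600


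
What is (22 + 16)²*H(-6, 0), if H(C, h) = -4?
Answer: -5776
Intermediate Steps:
(22 + 16)²*H(-6, 0) = (22 + 16)²*(-4) = 38²*(-4) = 1444*(-4) = -5776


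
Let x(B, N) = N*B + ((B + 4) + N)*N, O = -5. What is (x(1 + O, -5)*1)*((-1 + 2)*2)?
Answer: 90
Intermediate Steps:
x(B, N) = B*N + N*(4 + B + N) (x(B, N) = B*N + ((4 + B) + N)*N = B*N + (4 + B + N)*N = B*N + N*(4 + B + N))
(x(1 + O, -5)*1)*((-1 + 2)*2) = (-5*(4 - 5 + 2*(1 - 5))*1)*((-1 + 2)*2) = (-5*(4 - 5 + 2*(-4))*1)*(1*2) = (-5*(4 - 5 - 8)*1)*2 = (-5*(-9)*1)*2 = (45*1)*2 = 45*2 = 90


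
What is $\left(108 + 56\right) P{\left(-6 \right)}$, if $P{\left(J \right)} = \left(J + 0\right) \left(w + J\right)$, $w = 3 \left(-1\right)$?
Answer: $8856$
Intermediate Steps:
$w = -3$
$P{\left(J \right)} = J \left(-3 + J\right)$ ($P{\left(J \right)} = \left(J + 0\right) \left(-3 + J\right) = J \left(-3 + J\right)$)
$\left(108 + 56\right) P{\left(-6 \right)} = \left(108 + 56\right) \left(- 6 \left(-3 - 6\right)\right) = 164 \left(\left(-6\right) \left(-9\right)\right) = 164 \cdot 54 = 8856$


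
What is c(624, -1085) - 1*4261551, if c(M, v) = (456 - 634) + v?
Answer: -4262814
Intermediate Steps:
c(M, v) = -178 + v
c(624, -1085) - 1*4261551 = (-178 - 1085) - 1*4261551 = -1263 - 4261551 = -4262814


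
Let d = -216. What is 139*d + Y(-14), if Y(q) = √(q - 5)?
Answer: -30024 + I*√19 ≈ -30024.0 + 4.3589*I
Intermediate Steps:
Y(q) = √(-5 + q)
139*d + Y(-14) = 139*(-216) + √(-5 - 14) = -30024 + √(-19) = -30024 + I*√19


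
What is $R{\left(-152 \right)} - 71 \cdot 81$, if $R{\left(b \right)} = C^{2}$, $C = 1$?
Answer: $-5750$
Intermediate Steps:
$R{\left(b \right)} = 1$ ($R{\left(b \right)} = 1^{2} = 1$)
$R{\left(-152 \right)} - 71 \cdot 81 = 1 - 71 \cdot 81 = 1 - 5751 = -5750$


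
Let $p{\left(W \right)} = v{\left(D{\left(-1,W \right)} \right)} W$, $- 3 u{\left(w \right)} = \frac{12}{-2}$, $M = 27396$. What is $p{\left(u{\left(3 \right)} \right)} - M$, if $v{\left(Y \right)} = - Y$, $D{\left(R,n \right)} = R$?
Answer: $-27394$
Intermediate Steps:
$u{\left(w \right)} = 2$ ($u{\left(w \right)} = - \frac{12 \frac{1}{-2}}{3} = - \frac{12 \left(- \frac{1}{2}\right)}{3} = \left(- \frac{1}{3}\right) \left(-6\right) = 2$)
$p{\left(W \right)} = W$ ($p{\left(W \right)} = \left(-1\right) \left(-1\right) W = 1 W = W$)
$p{\left(u{\left(3 \right)} \right)} - M = 2 - 27396 = -27394$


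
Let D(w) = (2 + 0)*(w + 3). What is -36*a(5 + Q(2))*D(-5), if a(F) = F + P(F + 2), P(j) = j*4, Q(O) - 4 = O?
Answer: 9072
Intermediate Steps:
Q(O) = 4 + O
P(j) = 4*j
D(w) = 6 + 2*w (D(w) = 2*(3 + w) = 6 + 2*w)
a(F) = 8 + 5*F (a(F) = F + 4*(F + 2) = F + 4*(2 + F) = F + (8 + 4*F) = 8 + 5*F)
-36*a(5 + Q(2))*D(-5) = -36*(8 + 5*(5 + (4 + 2)))*(6 + 2*(-5)) = -36*(8 + 5*(5 + 6))*(6 - 10) = -36*(8 + 5*11)*(-4) = -36*(8 + 55)*(-4) = -2268*(-4) = -36*(-252) = 9072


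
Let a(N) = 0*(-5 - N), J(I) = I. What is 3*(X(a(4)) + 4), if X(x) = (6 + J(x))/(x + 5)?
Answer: 78/5 ≈ 15.600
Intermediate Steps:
a(N) = 0
X(x) = (6 + x)/(5 + x) (X(x) = (6 + x)/(x + 5) = (6 + x)/(5 + x))
3*(X(a(4)) + 4) = 3*((6 + 0)/(5 + 0) + 4) = 3*(6/5 + 4) = 3*(26/5) = 78/5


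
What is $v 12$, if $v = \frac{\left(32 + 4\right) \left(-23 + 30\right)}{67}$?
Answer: $\frac{3024}{67} \approx 45.134$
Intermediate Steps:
$v = \frac{252}{67}$ ($v = 36 \cdot 7 \cdot \frac{1}{67} = 252 \cdot \frac{1}{67} = \frac{252}{67} \approx 3.7612$)
$v 12 = \frac{252}{67} \cdot 12 = \frac{3024}{67}$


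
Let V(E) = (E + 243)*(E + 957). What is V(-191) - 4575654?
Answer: -4535822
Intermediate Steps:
V(E) = (243 + E)*(957 + E)
V(-191) - 4575654 = (232551 + (-191)**2 + 1200*(-191)) - 4575654 = (232551 + 36481 - 229200) - 4575654 = 39832 - 4575654 = -4535822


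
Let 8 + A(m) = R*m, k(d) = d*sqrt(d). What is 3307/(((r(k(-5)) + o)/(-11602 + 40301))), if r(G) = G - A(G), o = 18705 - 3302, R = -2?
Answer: 487540305241/79166682 + 474537965*I*sqrt(5)/79166682 ≈ 6158.4 + 13.403*I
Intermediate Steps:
k(d) = d**(3/2)
o = 15403
A(m) = -8 - 2*m
r(G) = 8 + 3*G (r(G) = G - (-8 - 2*G) = G + (8 + 2*G) = 8 + 3*G)
3307/(((r(k(-5)) + o)/(-11602 + 40301))) = 3307/((((8 + 3*(-5)**(3/2)) + 15403)/(-11602 + 40301))) = 3307/((((8 + 3*(-5*I*sqrt(5))) + 15403)/28699)) = 3307/((((8 - 15*I*sqrt(5)) + 15403)*(1/28699))) = 3307/(((15411 - 15*I*sqrt(5))*(1/28699))) = 3307/(1401/2609 - 15*I*sqrt(5)/28699)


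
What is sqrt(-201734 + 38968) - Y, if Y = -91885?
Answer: 91885 + I*sqrt(162766) ≈ 91885.0 + 403.44*I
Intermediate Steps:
sqrt(-201734 + 38968) - Y = sqrt(-201734 + 38968) - 1*(-91885) = sqrt(-162766) + 91885 = I*sqrt(162766) + 91885 = 91885 + I*sqrt(162766)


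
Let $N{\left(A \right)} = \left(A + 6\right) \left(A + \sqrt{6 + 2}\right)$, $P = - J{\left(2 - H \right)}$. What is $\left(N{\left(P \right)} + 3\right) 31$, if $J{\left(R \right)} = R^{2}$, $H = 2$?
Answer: $93 + 372 \sqrt{2} \approx 619.09$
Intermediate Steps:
$P = 0$ ($P = - \left(2 - 2\right)^{2} = - 0^{2} = \left(-1\right) 0 = 0$)
$N{\left(A \right)} = \left(6 + A\right) \left(A + 2 \sqrt{2}\right)$ ($N{\left(A \right)} = \left(6 + A\right) \left(A + \sqrt{8}\right) = \left(6 + A\right) \left(A + 2 \sqrt{2}\right)$)
$\left(N{\left(P \right)} + 3\right) 31 = \left(\left(0^{2} + 6 \cdot 0 + 12 \sqrt{2} + 2 \cdot 0 \sqrt{2}\right) + 3\right) 31 = \left(\left(0 + 0 + 12 \sqrt{2} + 0\right) + 3\right) 31 = \left(12 \sqrt{2} + 3\right) 31 = \left(3 + 12 \sqrt{2}\right) 31 = 93 + 372 \sqrt{2}$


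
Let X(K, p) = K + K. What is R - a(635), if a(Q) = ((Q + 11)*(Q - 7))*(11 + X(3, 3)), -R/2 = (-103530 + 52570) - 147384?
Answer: -6500008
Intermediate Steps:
X(K, p) = 2*K
R = 396688 (R = -2*((-103530 + 52570) - 147384) = -2*(-50960 - 147384) = -2*(-198344) = 396688)
a(Q) = 17*(-7 + Q)*(11 + Q) (a(Q) = ((Q + 11)*(Q - 7))*(11 + 2*3) = ((11 + Q)*(-7 + Q))*(11 + 6) = ((-7 + Q)*(11 + Q))*17 = 17*(-7 + Q)*(11 + Q))
R - a(635) = 396688 - (-1309 + 17*635² + 68*635) = 396688 - (-1309 + 17*403225 + 43180) = 396688 - (-1309 + 6854825 + 43180) = 396688 - 1*6896696 = 396688 - 6896696 = -6500008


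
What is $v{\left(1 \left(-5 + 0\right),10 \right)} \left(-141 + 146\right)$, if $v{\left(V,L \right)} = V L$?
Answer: $-250$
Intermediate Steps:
$v{\left(V,L \right)} = L V$
$v{\left(1 \left(-5 + 0\right),10 \right)} \left(-141 + 146\right) = 10 \cdot 1 \left(-5 + 0\right) \left(-141 + 146\right) = 10 \cdot 1 \left(-5\right) 5 = 10 \left(-5\right) 5 = \left(-50\right) 5 = -250$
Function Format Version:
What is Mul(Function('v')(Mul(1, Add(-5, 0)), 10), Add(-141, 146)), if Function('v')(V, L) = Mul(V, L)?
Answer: -250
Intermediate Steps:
Function('v')(V, L) = Mul(L, V)
Mul(Function('v')(Mul(1, Add(-5, 0)), 10), Add(-141, 146)) = Mul(Mul(10, Mul(1, Add(-5, 0))), Add(-141, 146)) = Mul(Mul(10, Mul(1, -5)), 5) = Mul(Mul(10, -5), 5) = Mul(-50, 5) = -250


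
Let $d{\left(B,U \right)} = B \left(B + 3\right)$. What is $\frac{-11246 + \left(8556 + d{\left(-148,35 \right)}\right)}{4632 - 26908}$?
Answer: $- \frac{9385}{11138} \approx -0.84261$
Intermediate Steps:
$d{\left(B,U \right)} = B \left(3 + B\right)$
$\frac{-11246 + \left(8556 + d{\left(-148,35 \right)}\right)}{4632 - 26908} = \frac{-11246 - \left(-8556 + 148 \left(3 - 148\right)\right)}{4632 - 26908} = \frac{-11246 + \left(8556 - -21460\right)}{-22276} = \left(-11246 + \left(8556 + 21460\right)\right) \left(- \frac{1}{22276}\right) = \left(-11246 + 30016\right) \left(- \frac{1}{22276}\right) = 18770 \left(- \frac{1}{22276}\right) = - \frac{9385}{11138}$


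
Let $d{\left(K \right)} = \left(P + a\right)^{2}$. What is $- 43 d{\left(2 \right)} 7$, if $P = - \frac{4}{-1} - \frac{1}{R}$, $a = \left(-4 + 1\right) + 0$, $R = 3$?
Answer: $- \frac{1204}{9} \approx -133.78$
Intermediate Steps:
$a = -3$ ($a = -3 + 0 = -3$)
$P = \frac{11}{3}$ ($P = - \frac{4}{-1} - \frac{1}{3} = \left(-4\right) \left(-1\right) - \frac{1}{3} = 4 - \frac{1}{3} = \frac{11}{3} \approx 3.6667$)
$d{\left(K \right)} = \frac{4}{9}$ ($d{\left(K \right)} = \left(\frac{11}{3} - 3\right)^{2} = \left(\frac{2}{3}\right)^{2} = \frac{4}{9}$)
$- 43 d{\left(2 \right)} 7 = \left(-43\right) \frac{4}{9} \cdot 7 = \left(- \frac{172}{9}\right) 7 = - \frac{1204}{9}$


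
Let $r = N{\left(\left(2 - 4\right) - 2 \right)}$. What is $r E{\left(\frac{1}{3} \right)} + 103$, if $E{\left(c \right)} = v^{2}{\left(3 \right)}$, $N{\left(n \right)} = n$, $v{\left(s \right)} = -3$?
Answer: $67$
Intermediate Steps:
$E{\left(c \right)} = 9$ ($E{\left(c \right)} = \left(-3\right)^{2} = 9$)
$r = -4$ ($r = \left(2 - 4\right) - 2 = -2 - 2 = -4$)
$r E{\left(\frac{1}{3} \right)} + 103 = \left(-4\right) 9 + 103 = -36 + 103 = 67$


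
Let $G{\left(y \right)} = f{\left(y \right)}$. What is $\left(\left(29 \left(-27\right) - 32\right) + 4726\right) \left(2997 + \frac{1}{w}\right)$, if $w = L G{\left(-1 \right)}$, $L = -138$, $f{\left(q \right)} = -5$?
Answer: $\frac{8087678141}{690} \approx 1.1721 \cdot 10^{7}$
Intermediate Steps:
$G{\left(y \right)} = -5$
$w = 690$ ($w = \left(-138\right) \left(-5\right) = 690$)
$\left(\left(29 \left(-27\right) - 32\right) + 4726\right) \left(2997 + \frac{1}{w}\right) = \left(\left(29 \left(-27\right) - 32\right) + 4726\right) \left(2997 + \frac{1}{690}\right) = \left(\left(-783 - 32\right) + 4726\right) \left(2997 + \frac{1}{690}\right) = \left(-815 + 4726\right) \frac{2067931}{690} = 3911 \cdot \frac{2067931}{690} = \frac{8087678141}{690}$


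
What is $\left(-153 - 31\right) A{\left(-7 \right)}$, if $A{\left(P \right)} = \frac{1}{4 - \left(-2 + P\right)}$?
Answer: $- \frac{184}{13} \approx -14.154$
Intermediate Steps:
$A{\left(P \right)} = \frac{1}{6 - P}$
$\left(-153 - 31\right) A{\left(-7 \right)} = \left(-153 - 31\right) \left(- \frac{1}{-6 - 7}\right) = - 184 \left(- \frac{1}{-13}\right) = - 184 \left(\left(-1\right) \left(- \frac{1}{13}\right)\right) = \left(-184\right) \frac{1}{13} = - \frac{184}{13}$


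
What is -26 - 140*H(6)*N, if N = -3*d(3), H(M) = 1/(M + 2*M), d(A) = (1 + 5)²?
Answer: 814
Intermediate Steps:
d(A) = 36 (d(A) = 6² = 36)
H(M) = 1/(3*M)
N = -108 (N = -3*36 = -108)
-26 - 140*H(6)*N = -26 - 140*(⅓)/6*(-108) = -26 - 140*(⅓)*(⅙)*(-108) = -26 - 70*(-108)/9 = -26 - 140*(-6) = -26 + 840 = 814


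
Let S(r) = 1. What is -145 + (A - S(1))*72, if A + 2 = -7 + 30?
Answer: 1295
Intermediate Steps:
A = 21 (A = -2 + (-7 + 30) = -2 + 23 = 21)
-145 + (A - S(1))*72 = -145 + (21 - 1*1)*72 = -145 + (21 - 1)*72 = -145 + 20*72 = -145 + 1440 = 1295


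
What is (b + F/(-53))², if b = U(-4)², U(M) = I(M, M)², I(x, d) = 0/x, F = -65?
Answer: 4225/2809 ≈ 1.5041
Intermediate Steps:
I(x, d) = 0
U(M) = 0 (U(M) = 0² = 0)
b = 0 (b = 0² = 0)
(b + F/(-53))² = (0 - 65/(-53))² = (0 - 65*(-1/53))² = (0 + 65/53)² = (65/53)² = 4225/2809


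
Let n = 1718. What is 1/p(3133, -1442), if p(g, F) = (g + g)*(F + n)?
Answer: 1/1729416 ≈ 5.7823e-7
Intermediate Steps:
p(g, F) = 2*g*(1718 + F) (p(g, F) = (g + g)*(F + 1718) = (2*g)*(1718 + F) = 2*g*(1718 + F))
1/p(3133, -1442) = 1/(2*3133*(1718 - 1442)) = 1/(2*3133*276) = 1/1729416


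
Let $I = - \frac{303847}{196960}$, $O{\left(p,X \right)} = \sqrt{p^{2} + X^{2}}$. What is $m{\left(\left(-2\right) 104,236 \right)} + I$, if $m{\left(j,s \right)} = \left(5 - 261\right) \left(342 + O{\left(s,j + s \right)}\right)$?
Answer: $- \frac{17244545767}{196960} - 1024 \sqrt{3530} \approx -1.4839 \cdot 10^{5}$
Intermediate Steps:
$O{\left(p,X \right)} = \sqrt{X^{2} + p^{2}}$
$m{\left(j,s \right)} = -87552 - 256 \sqrt{s^{2} + \left(j + s\right)^{2}}$ ($m{\left(j,s \right)} = \left(5 - 261\right) \left(342 + \sqrt{\left(j + s\right)^{2} + s^{2}}\right) = - 256 \left(342 + \sqrt{s^{2} + \left(j + s\right)^{2}}\right) = -87552 - 256 \sqrt{s^{2} + \left(j + s\right)^{2}}$)
$I = - \frac{303847}{196960}$ ($I = \left(-303847\right) \frac{1}{196960} = - \frac{303847}{196960} \approx -1.5427$)
$m{\left(\left(-2\right) 104,236 \right)} + I = \left(-87552 - 256 \sqrt{236^{2} + \left(\left(-2\right) 104 + 236\right)^{2}}\right) - \frac{303847}{196960} = \left(-87552 - 256 \sqrt{55696 + \left(-208 + 236\right)^{2}}\right) - \frac{303847}{196960} = \left(-87552 - 256 \sqrt{55696 + 28^{2}}\right) - \frac{303847}{196960} = \left(-87552 - 256 \sqrt{55696 + 784}\right) - \frac{303847}{196960} = \left(-87552 - 256 \sqrt{56480}\right) - \frac{303847}{196960} = \left(-87552 - 256 \cdot 4 \sqrt{3530}\right) - \frac{303847}{196960} = \left(-87552 - 1024 \sqrt{3530}\right) - \frac{303847}{196960} = - \frac{17244545767}{196960} - 1024 \sqrt{3530}$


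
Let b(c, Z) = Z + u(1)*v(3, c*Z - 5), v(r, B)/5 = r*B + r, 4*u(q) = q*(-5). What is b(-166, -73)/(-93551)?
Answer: 454421/187102 ≈ 2.4287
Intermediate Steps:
u(q) = -5*q/4 (u(q) = (q*(-5))/4 = (-5*q)/4 = -5*q/4)
v(r, B) = 5*r + 5*B*r (v(r, B) = 5*(r*B + r) = 5*(B*r + r) = 5*(r + B*r) = 5*r + 5*B*r)
b(c, Z) = 75 + Z - 75*Z*c/4 (b(c, Z) = Z + (-5/4*1)*(5*3*(1 + (c*Z - 5))) = Z - 25*3*(1 + (Z*c - 5))/4 = Z - 25*3*(1 + (-5 + Z*c))/4 = Z - 25*3*(-4 + Z*c)/4 = Z - 5*(-60 + 15*Z*c)/4 = Z + (75 - 75*Z*c/4) = 75 + Z - 75*Z*c/4)
b(-166, -73)/(-93551) = (75 - 73 - 75/4*(-73)*(-166))/(-93551) = (75 - 73 - 454425/2)*(-1/93551) = -454421/2*(-1/93551) = 454421/187102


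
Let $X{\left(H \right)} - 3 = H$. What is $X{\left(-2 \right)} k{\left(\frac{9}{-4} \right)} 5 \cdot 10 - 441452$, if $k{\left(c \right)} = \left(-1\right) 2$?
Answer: $-441552$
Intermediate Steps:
$X{\left(H \right)} = 3 + H$
$k{\left(c \right)} = -2$
$X{\left(-2 \right)} k{\left(\frac{9}{-4} \right)} 5 \cdot 10 - 441452 = \left(3 - 2\right) \left(-2\right) 5 \cdot 10 - 441452 = 1 \left(-2\right) 50 - 441452 = \left(-2\right) 50 - 441452 = -100 - 441452 = -441552$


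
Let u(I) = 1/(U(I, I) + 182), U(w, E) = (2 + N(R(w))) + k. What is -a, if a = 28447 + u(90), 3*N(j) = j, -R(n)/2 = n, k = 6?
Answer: -3698111/130 ≈ -28447.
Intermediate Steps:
R(n) = -2*n
N(j) = j/3
U(w, E) = 8 - 2*w/3 (U(w, E) = (2 + (-2*w)/3) + 6 = (2 - 2*w/3) + 6 = 8 - 2*w/3)
u(I) = 1/(190 - 2*I/3) (u(I) = 1/((8 - 2*I/3) + 182) = 1/(190 - 2*I/3))
a = 3698111/130 (a = 28447 + 3/(2*(285 - 1*90)) = 28447 + 3/(2*(285 - 90)) = 28447 + (3/2)/195 = 28447 + (3/2)*(1/195) = 28447 + 1/130 = 3698111/130 ≈ 28447.)
-a = -1*3698111/130 = -3698111/130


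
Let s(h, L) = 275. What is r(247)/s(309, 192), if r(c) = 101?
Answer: 101/275 ≈ 0.36727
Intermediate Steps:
r(247)/s(309, 192) = 101/275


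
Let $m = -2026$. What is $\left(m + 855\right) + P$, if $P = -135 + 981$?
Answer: $-325$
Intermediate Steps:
$P = 846$
$\left(m + 855\right) + P = \left(-2026 + 855\right) + 846 = -1171 + 846 = -325$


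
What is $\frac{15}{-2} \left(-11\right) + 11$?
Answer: $\frac{187}{2} \approx 93.5$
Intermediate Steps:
$\frac{15}{-2} \left(-11\right) + 11 = 15 \left(- \frac{1}{2}\right) \left(-11\right) + 11 = \left(- \frac{15}{2}\right) \left(-11\right) + 11 = \frac{165}{2} + 11 = \frac{187}{2}$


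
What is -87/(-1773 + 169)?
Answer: 87/1604 ≈ 0.054239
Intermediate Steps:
-87/(-1773 + 169) = -87/(-1604) = -1/1604*(-87) = 87/1604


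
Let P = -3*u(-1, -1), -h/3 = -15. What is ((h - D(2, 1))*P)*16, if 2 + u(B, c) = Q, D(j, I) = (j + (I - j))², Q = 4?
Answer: -4224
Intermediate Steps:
D(j, I) = I²
h = 45 (h = -3*(-15) = 45)
u(B, c) = 2 (u(B, c) = -2 + 4 = 2)
P = -6 (P = -3*2 = -6)
((h - D(2, 1))*P)*16 = ((45 - 1*1²)*(-6))*16 = ((45 - 1*1)*(-6))*16 = ((45 - 1)*(-6))*16 = (44*(-6))*16 = -264*16 = -4224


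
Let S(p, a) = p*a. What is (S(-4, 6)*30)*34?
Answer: -24480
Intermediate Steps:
S(p, a) = a*p
(S(-4, 6)*30)*34 = ((6*(-4))*30)*34 = -24*30*34 = -720*34 = -24480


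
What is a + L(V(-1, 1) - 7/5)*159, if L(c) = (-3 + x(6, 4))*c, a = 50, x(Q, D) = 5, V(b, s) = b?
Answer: -3566/5 ≈ -713.20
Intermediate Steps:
L(c) = 2*c (L(c) = (-3 + 5)*c = 2*c)
a + L(V(-1, 1) - 7/5)*159 = 50 + (2*(-1 - 7/5))*159 = 50 + (2*(-12/5))*159 = 50 - 24/5*159 = 50 - 3816/5 = -3566/5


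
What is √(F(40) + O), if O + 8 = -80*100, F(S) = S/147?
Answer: 4*I*√220713/21 ≈ 89.486*I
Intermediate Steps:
F(S) = S/147 (F(S) = S*(1/147) = S/147)
O = -8008 (O = -8 - 80*100 = -8 - 8000 = -8008)
√(F(40) + O) = √((1/147)*40 - 8008) = √(40/147 - 8008) = √(-1177136/147) = 4*I*√220713/21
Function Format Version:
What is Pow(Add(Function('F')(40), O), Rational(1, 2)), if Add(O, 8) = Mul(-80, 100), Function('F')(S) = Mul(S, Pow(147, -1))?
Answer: Mul(Rational(4, 21), I, Pow(220713, Rational(1, 2))) ≈ Mul(89.486, I)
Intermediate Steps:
Function('F')(S) = Mul(Rational(1, 147), S) (Function('F')(S) = Mul(S, Rational(1, 147)) = Mul(Rational(1, 147), S))
O = -8008 (O = Add(-8, Mul(-80, 100)) = Add(-8, -8000) = -8008)
Pow(Add(Function('F')(40), O), Rational(1, 2)) = Pow(Add(Mul(Rational(1, 147), 40), -8008), Rational(1, 2)) = Pow(Add(Rational(40, 147), -8008), Rational(1, 2)) = Pow(Rational(-1177136, 147), Rational(1, 2)) = Mul(Rational(4, 21), I, Pow(220713, Rational(1, 2)))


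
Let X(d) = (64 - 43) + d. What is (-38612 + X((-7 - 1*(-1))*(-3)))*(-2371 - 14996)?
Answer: 669897291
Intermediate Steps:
X(d) = 21 + d
(-38612 + X((-7 - 1*(-1))*(-3)))*(-2371 - 14996) = (-38612 + (21 + (-7 - 1*(-1))*(-3)))*(-2371 - 14996) = (-38612 + (21 + (-7 + 1)*(-3)))*(-17367) = (-38612 + (21 - 6*(-3)))*(-17367) = (-38612 + (21 + 18))*(-17367) = (-38612 + 39)*(-17367) = -38573*(-17367) = 669897291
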